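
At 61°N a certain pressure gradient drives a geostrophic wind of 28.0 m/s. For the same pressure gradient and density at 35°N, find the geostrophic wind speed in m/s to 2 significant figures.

With the same pressure gradient and density, V_g ∝ 1/f ∝ 1/sin φ.
V₂ = V₁ · sin φ₁ / sin φ₂ = 28.0 × sin 61° / sin 35°
V₂ = 28.0 × 0.8746/0.5736 = 43 m/s

43 m/s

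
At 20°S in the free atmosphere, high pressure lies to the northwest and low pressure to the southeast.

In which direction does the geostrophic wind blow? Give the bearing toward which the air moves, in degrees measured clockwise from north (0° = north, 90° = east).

045°

The pressure-gradient force points toward the southeast (bearing 135°).
Geostrophic balance: in the Southern Hemisphere the Coriolis force deflects motion to the left, so the geostrophic wind blows 90° to the left of the pressure-gradient force (low pressure on the right).
Rotating 135° by 90° counterclockwise gives 045° — the wind blows toward the northeast.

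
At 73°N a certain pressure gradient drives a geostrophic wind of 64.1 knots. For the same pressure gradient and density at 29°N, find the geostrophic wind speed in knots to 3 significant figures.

With the same pressure gradient and density, V_g ∝ 1/f ∝ 1/sin φ.
V₂ = V₁ · sin φ₁ / sin φ₂ = 64.1 × sin 73° / sin 29°
V₂ = 64.1 × 0.9563/0.4848 = 126 knots

126 knots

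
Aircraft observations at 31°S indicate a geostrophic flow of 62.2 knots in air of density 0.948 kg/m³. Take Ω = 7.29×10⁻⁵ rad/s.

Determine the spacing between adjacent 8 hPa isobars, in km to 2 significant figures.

Coriolis parameter at 31°S:
f = 2Ω sin φ = 2 × 7.29×10⁻⁵ × sin 31° = 7.51×10⁻⁵ s⁻¹
Wind speed in SI: 62.2 knots = 32.0 m/s
Geostrophic balance rearranged: |∂P/∂n| = f ρ V_g
|∂P/∂n| = 7.51×10⁻⁵ × 0.948 × 32.0 = 2.28×10⁻³ Pa/m
Isobar spacing: Δn = ΔP/|∂P/∂n| = 800 Pa / 2.28×10⁻³ Pa/m = 351201 m ≈ 350 km

350 km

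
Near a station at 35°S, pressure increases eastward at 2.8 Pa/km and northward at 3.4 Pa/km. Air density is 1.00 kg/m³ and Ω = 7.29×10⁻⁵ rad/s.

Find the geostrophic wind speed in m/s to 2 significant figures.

53 m/s

Coriolis parameter at 35°S:
f = 2Ω sin φ = 2 × 7.29×10⁻⁵ × sin 35° = 8.36×10⁻⁵ s⁻¹
In the Southern Hemisphere f is negative: f = −8.36×10⁻⁵ s⁻¹.
Component geostrophic relations (x east, y north):
u_g = −(1/(fρ)) ∂P/∂y,  v_g = (1/(fρ)) ∂P/∂x
u_g = −(3.4×10⁻³)/(−8.36×10⁻⁵ × 1.00) = 40.7 m/s;  v_g = (2.8×10⁻³)/(−8.36×10⁻⁵ × 1.00) = −33.5 m/s
|V_g| = √(u_g² + v_g²) = 52.7 m/s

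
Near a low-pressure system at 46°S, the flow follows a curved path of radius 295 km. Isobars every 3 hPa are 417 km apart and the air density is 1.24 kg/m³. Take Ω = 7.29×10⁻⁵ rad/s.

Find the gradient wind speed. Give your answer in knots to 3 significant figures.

9.31 knots

Coriolis parameter at 46°S:
f = 2Ω sin φ = 2 × 7.29×10⁻⁵ × sin 46° = 1.05×10⁻⁴ s⁻¹
Pressure gradient: |∂P/∂n| = 300 Pa / 417000 m = 7.19×10⁻⁴ Pa/m
Geostrophic speed: V_g = |∂P/∂n|/(fρ) = 7.19×10⁻⁴/(1.05×10⁻⁴ × 1.24) = 5.53 m/s
Around a low, centrifugal force acts outward with Coriolis, so pressure-gradient force balances both:
(1/ρ)|∂P/∂n| = fV + V²/R  →  V² + fR·V − fR·V_g = 0
With fR = 1.05×10⁻⁴ × 295×10³ m = 30.9 m/s:
V = [−fR + √((fR)² + 4 fR V_g)]/2 = [−30.9 + √(30.9² + 4×30.9×5.53)]/2 = 4.79 m/s
Subgeostrophic (V < V_g = 5.53 m/s), as expected around a low.
Converting: 4.79 m/s × 1.944 = 9.31 knots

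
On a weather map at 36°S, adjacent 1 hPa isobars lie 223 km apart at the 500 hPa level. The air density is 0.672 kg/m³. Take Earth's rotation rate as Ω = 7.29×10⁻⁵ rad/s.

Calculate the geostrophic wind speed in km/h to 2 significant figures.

28 km/h

Coriolis parameter at 36°S:
f = 2Ω sin φ = 2 × 7.29×10⁻⁵ × sin 36° = 8.57×10⁻⁵ s⁻¹
Pressure gradient: |∂P/∂n| = 100 Pa / 223000 m = 4.48×10⁻⁴ Pa/m
Geostrophic balance (pressure-gradient force = Coriolis force):
V_g = (1/(fρ)) |∂P/∂n| = 4.48×10⁻⁴ / (8.57×10⁻⁵ × 0.672) = 7.79 m/s
Converting: 7.79 m/s × 3.6 = 28 km/h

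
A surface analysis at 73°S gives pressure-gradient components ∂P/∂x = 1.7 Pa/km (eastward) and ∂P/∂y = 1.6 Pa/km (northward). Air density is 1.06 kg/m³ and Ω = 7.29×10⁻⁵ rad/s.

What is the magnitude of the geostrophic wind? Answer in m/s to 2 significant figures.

16 m/s

Coriolis parameter at 73°S:
f = 2Ω sin φ = 2 × 7.29×10⁻⁵ × sin 73° = 1.39×10⁻⁴ s⁻¹
In the Southern Hemisphere f is negative: f = −1.39×10⁻⁴ s⁻¹.
Component geostrophic relations (x east, y north):
u_g = −(1/(fρ)) ∂P/∂y,  v_g = (1/(fρ)) ∂P/∂x
u_g = −(1.6×10⁻³)/(−1.39×10⁻⁴ × 1.06) = 10.8 m/s;  v_g = (1.7×10⁻³)/(−1.39×10⁻⁴ × 1.06) = −11.5 m/s
|V_g| = √(u_g² + v_g²) = 15.8 m/s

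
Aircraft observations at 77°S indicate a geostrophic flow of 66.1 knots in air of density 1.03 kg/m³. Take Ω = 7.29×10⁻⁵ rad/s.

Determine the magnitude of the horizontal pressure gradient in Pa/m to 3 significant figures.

Coriolis parameter at 77°S:
f = 2Ω sin φ = 2 × 7.29×10⁻⁵ × sin 77° = 1.42×10⁻⁴ s⁻¹
Wind speed in SI: 66.1 knots = 34.0 m/s
Geostrophic balance rearranged: |∂P/∂n| = f ρ V_g
|∂P/∂n| = 1.42×10⁻⁴ × 1.03 × 34.0 = 4.98×10⁻³ Pa/m

4.98×10⁻³ Pa/m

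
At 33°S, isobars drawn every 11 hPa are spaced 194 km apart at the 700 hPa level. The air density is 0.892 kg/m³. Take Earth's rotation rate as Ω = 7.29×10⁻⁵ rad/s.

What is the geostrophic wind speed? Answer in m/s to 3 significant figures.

80.0 m/s

Coriolis parameter at 33°S:
f = 2Ω sin φ = 2 × 7.29×10⁻⁵ × sin 33° = 7.94×10⁻⁵ s⁻¹
Pressure gradient: |∂P/∂n| = 1100 Pa / 194000 m = 5.67×10⁻³ Pa/m
Geostrophic balance (pressure-gradient force = Coriolis force):
V_g = (1/(fρ)) |∂P/∂n| = 5.67×10⁻³ / (7.94×10⁻⁵ × 0.892) = 80.0 m/s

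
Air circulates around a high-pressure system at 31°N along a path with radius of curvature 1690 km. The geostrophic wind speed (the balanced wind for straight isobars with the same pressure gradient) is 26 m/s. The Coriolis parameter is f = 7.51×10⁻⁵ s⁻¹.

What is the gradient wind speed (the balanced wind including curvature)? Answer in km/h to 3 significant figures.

131 km/h

Around a high, pressure-gradient force acts outward with centrifugal, so Coriolis balances both:
fV = (1/ρ)|∂P/∂n| + V²/R  →  V² − fR·V + fR·V_g = 0
With fR = 7.51×10⁻⁵ × 1690×10³ m = 127 m/s:
V = [fR − √((fR)² − 4 fR V_g)]/2 = [127 − √(127² − 4×127×26)]/2 = 36.5 m/s
Supergeostrophic (V > V_g = 26 m/s), as expected around a high.
Converting: 36.5 m/s × 3.6 = 131 km/h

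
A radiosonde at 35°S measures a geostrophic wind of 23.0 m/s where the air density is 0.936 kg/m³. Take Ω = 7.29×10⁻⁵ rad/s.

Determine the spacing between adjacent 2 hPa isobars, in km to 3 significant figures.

111 km

Coriolis parameter at 35°S:
f = 2Ω sin φ = 2 × 7.29×10⁻⁵ × sin 35° = 8.36×10⁻⁵ s⁻¹
Geostrophic balance rearranged: |∂P/∂n| = f ρ V_g
|∂P/∂n| = 8.36×10⁻⁵ × 0.936 × 23.0 = 1.80×10⁻³ Pa/m
Isobar spacing: Δn = ΔP/|∂P/∂n| = 200 Pa / 1.80×10⁻³ Pa/m = 111091 m ≈ 111 km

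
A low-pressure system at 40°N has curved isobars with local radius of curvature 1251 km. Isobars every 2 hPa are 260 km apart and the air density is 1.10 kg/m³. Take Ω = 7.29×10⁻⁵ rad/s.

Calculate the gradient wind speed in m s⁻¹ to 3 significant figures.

7.04 m s⁻¹

Coriolis parameter at 40°N:
f = 2Ω sin φ = 2 × 7.29×10⁻⁵ × sin 40° = 9.37×10⁻⁵ s⁻¹
Pressure gradient: |∂P/∂n| = 200 Pa / 260000 m = 7.69×10⁻⁴ Pa/m
Geostrophic speed: V_g = |∂P/∂n|/(fρ) = 7.69×10⁻⁴/(9.37×10⁻⁵ × 1.10) = 7.46 m/s
Around a low, centrifugal force acts outward with Coriolis, so pressure-gradient force balances both:
(1/ρ)|∂P/∂n| = fV + V²/R  →  V² + fR·V − fR·V_g = 0
With fR = 9.37×10⁻⁵ × 1251×10³ m = 117 m/s:
V = [−fR + √((fR)² + 4 fR V_g)]/2 = [−117 + √(117² + 4×117×7.46)]/2 = 7.04 m/s
Subgeostrophic (V < V_g = 7.46 m/s), as expected around a low.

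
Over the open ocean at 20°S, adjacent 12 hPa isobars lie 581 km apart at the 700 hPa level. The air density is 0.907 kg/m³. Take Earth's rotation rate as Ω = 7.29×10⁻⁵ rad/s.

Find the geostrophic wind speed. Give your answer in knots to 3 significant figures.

88.8 knots

Coriolis parameter at 20°S:
f = 2Ω sin φ = 2 × 7.29×10⁻⁵ × sin 20° = 4.99×10⁻⁵ s⁻¹
Pressure gradient: |∂P/∂n| = 1200 Pa / 581000 m = 2.07×10⁻³ Pa/m
Geostrophic balance (pressure-gradient force = Coriolis force):
V_g = (1/(fρ)) |∂P/∂n| = 2.07×10⁻³ / (4.99×10⁻⁵ × 0.907) = 45.7 m/s
Converting: 45.7 m/s × 1.944 = 88.8 knots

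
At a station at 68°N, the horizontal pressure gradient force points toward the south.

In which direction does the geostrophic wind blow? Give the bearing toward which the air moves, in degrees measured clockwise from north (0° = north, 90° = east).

270°

The pressure-gradient force points toward the south (bearing 180°).
Geostrophic balance: in the Northern Hemisphere the Coriolis force deflects motion to the right, so the geostrophic wind blows 90° to the right of the pressure-gradient force (low pressure on the left).
Rotating 180° by 90° clockwise gives 270° — the wind blows toward the west.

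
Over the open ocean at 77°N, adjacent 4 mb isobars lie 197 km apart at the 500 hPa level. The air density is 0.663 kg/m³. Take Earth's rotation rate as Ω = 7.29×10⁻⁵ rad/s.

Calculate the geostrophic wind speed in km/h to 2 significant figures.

78 km/h

Coriolis parameter at 77°N:
f = 2Ω sin φ = 2 × 7.29×10⁻⁵ × sin 77° = 1.42×10⁻⁴ s⁻¹
Pressure gradient: |∂P/∂n| = 400 Pa / 197000 m = 2.03×10⁻³ Pa/m
Geostrophic balance (pressure-gradient force = Coriolis force):
V_g = (1/(fρ)) |∂P/∂n| = 2.03×10⁻³ / (1.42×10⁻⁴ × 0.663) = 21.6 m/s
Converting: 21.6 m/s × 3.6 = 78 km/h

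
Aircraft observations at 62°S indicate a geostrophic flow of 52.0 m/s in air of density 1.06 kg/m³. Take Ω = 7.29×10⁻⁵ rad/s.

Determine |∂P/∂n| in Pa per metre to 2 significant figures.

Coriolis parameter at 62°S:
f = 2Ω sin φ = 2 × 7.29×10⁻⁵ × sin 62° = 1.29×10⁻⁴ s⁻¹
Geostrophic balance rearranged: |∂P/∂n| = f ρ V_g
|∂P/∂n| = 1.29×10⁻⁴ × 1.06 × 52.0 = 7.10×10⁻³ Pa/m

7.1×10⁻³ Pa/m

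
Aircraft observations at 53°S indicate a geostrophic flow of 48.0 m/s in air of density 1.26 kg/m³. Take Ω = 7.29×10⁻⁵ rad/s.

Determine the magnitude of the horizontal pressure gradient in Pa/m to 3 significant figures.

Coriolis parameter at 53°S:
f = 2Ω sin φ = 2 × 7.29×10⁻⁵ × sin 53° = 1.16×10⁻⁴ s⁻¹
Geostrophic balance rearranged: |∂P/∂n| = f ρ V_g
|∂P/∂n| = 1.16×10⁻⁴ × 1.26 × 48.0 = 7.04×10⁻³ Pa/m

7.04×10⁻³ Pa/m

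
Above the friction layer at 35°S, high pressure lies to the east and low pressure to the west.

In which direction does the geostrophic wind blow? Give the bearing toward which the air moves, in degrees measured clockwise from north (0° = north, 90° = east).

The pressure-gradient force points toward the west (bearing 270°).
Geostrophic balance: in the Southern Hemisphere the Coriolis force deflects motion to the left, so the geostrophic wind blows 90° to the left of the pressure-gradient force (low pressure on the right).
Rotating 270° by 90° counterclockwise gives 180° — the wind blows toward the south.

180°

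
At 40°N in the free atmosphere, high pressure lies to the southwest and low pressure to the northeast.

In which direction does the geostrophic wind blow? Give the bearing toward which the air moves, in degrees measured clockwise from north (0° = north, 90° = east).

The pressure-gradient force points toward the northeast (bearing 045°).
Geostrophic balance: in the Northern Hemisphere the Coriolis force deflects motion to the right, so the geostrophic wind blows 90° to the right of the pressure-gradient force (low pressure on the left).
Rotating 045° by 90° clockwise gives 135° — the wind blows toward the southeast.

135°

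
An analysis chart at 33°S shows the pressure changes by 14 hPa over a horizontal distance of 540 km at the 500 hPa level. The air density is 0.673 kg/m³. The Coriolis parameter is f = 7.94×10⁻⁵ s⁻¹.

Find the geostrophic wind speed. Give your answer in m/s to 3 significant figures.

Pressure gradient: |∂P/∂n| = 1400 Pa / 540000 m = 2.59×10⁻³ Pa/m
Geostrophic balance (pressure-gradient force = Coriolis force):
V_g = (1/(fρ)) |∂P/∂n| = 2.59×10⁻³ / (7.94×10⁻⁵ × 0.673) = 48.5 m/s

48.5 m/s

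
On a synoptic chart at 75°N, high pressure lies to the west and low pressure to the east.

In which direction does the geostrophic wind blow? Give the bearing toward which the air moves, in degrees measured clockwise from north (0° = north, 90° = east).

The pressure-gradient force points toward the east (bearing 090°).
Geostrophic balance: in the Northern Hemisphere the Coriolis force deflects motion to the right, so the geostrophic wind blows 90° to the right of the pressure-gradient force (low pressure on the left).
Rotating 090° by 90° clockwise gives 180° — the wind blows toward the south.

180°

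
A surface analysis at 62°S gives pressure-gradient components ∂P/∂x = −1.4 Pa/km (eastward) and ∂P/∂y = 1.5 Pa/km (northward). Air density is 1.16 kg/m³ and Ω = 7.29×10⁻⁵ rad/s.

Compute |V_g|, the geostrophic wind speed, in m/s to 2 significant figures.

Coriolis parameter at 62°S:
f = 2Ω sin φ = 2 × 7.29×10⁻⁵ × sin 62° = 1.29×10⁻⁴ s⁻¹
In the Southern Hemisphere f is negative: f = −1.29×10⁻⁴ s⁻¹.
Component geostrophic relations (x east, y north):
u_g = −(1/(fρ)) ∂P/∂y,  v_g = (1/(fρ)) ∂P/∂x
u_g = −(1.5×10⁻³)/(−1.29×10⁻⁴ × 1.16) = 10.0 m/s;  v_g = (−1.4×10⁻³)/(−1.29×10⁻⁴ × 1.16) = 9.38 m/s
|V_g| = √(u_g² + v_g²) = 13.7 m/s

14 m/s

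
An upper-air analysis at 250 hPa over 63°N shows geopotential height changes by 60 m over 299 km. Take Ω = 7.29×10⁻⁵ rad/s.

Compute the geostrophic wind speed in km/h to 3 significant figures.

Coriolis parameter at 63°N:
f = 2Ω sin φ = 2 × 7.29×10⁻⁵ × sin 63° = 1.30×10⁻⁴ s⁻¹
Height gradient: |∂Z/∂n| = 60 m / 299000 m = 2.01×10⁻⁴
On a pressure surface, geostrophic balance gives V_g = (g/f)|∂Z/∂n|:
V_g = 9.81 × 2.01×10⁻⁴ / 1.30×10⁻⁴ = 15.2 m/s
Converting: 15.2 m/s × 3.6 = 54.6 km/h

54.6 km/h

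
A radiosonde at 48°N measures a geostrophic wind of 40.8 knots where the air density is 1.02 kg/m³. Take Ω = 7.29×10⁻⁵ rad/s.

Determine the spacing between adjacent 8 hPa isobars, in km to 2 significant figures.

Coriolis parameter at 48°N:
f = 2Ω sin φ = 2 × 7.29×10⁻⁵ × sin 48° = 1.08×10⁻⁴ s⁻¹
Wind speed in SI: 40.8 knots = 21.0 m/s
Geostrophic balance rearranged: |∂P/∂n| = f ρ V_g
|∂P/∂n| = 1.08×10⁻⁴ × 1.02 × 21.0 = 2.32×10⁻³ Pa/m
Isobar spacing: Δn = ΔP/|∂P/∂n| = 800 Pa / 2.32×10⁻³ Pa/m = 344874 m ≈ 340 km

340 km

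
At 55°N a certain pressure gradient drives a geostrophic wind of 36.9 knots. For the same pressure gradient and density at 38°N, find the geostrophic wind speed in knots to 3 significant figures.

49.1 knots

With the same pressure gradient and density, V_g ∝ 1/f ∝ 1/sin φ.
V₂ = V₁ · sin φ₁ / sin φ₂ = 36.9 × sin 55° / sin 38°
V₂ = 36.9 × 0.8192/0.6157 = 49.1 knots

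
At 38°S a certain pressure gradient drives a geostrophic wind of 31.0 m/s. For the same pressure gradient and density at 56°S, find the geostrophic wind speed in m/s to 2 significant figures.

23 m/s

With the same pressure gradient and density, V_g ∝ 1/f ∝ 1/sin φ.
V₂ = V₁ · sin φ₁ / sin φ₂ = 31.0 × sin 38° / sin 56°
V₂ = 31.0 × 0.6157/0.8290 = 23 m/s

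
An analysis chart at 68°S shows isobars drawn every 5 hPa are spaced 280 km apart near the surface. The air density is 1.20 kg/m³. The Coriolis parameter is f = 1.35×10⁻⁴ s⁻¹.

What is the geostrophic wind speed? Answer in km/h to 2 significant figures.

Pressure gradient: |∂P/∂n| = 500 Pa / 280000 m = 1.79×10⁻³ Pa/m
Geostrophic balance (pressure-gradient force = Coriolis force):
V_g = (1/(fρ)) |∂P/∂n| = 1.79×10⁻³ / (1.35×10⁻⁴ × 1.20) = 11.0 m/s
Converting: 11.0 m/s × 3.6 = 40 km/h

40 km/h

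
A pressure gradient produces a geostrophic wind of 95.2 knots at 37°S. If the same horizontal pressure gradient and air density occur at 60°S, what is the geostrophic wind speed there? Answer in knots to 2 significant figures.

With the same pressure gradient and density, V_g ∝ 1/f ∝ 1/sin φ.
V₂ = V₁ · sin φ₁ / sin φ₂ = 95.2 × sin 37° / sin 60°
V₂ = 95.2 × 0.6018/0.8660 = 66 knots

66 knots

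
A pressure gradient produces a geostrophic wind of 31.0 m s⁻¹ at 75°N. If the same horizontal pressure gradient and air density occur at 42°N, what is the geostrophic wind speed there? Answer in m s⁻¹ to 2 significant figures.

With the same pressure gradient and density, V_g ∝ 1/f ∝ 1/sin φ.
V₂ = V₁ · sin φ₁ / sin φ₂ = 31.0 × sin 75° / sin 42°
V₂ = 31.0 × 0.9659/0.6691 = 45 m s⁻¹

45 m s⁻¹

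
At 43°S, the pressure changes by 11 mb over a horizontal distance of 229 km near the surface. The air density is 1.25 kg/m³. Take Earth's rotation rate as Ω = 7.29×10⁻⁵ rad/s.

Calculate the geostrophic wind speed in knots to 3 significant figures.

75.1 knots

Coriolis parameter at 43°S:
f = 2Ω sin φ = 2 × 7.29×10⁻⁵ × sin 43° = 9.94×10⁻⁵ s⁻¹
Pressure gradient: |∂P/∂n| = 1100 Pa / 229000 m = 4.80×10⁻³ Pa/m
Geostrophic balance (pressure-gradient force = Coriolis force):
V_g = (1/(fρ)) |∂P/∂n| = 4.80×10⁻³ / (9.94×10⁻⁵ × 1.25) = 38.6 m/s
Converting: 38.6 m/s × 1.944 = 75.1 knots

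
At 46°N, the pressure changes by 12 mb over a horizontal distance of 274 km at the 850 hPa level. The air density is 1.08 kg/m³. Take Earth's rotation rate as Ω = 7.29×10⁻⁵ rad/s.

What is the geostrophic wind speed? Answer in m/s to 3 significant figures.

38.7 m/s

Coriolis parameter at 46°N:
f = 2Ω sin φ = 2 × 7.29×10⁻⁵ × sin 46° = 1.05×10⁻⁴ s⁻¹
Pressure gradient: |∂P/∂n| = 1200 Pa / 274000 m = 4.38×10⁻³ Pa/m
Geostrophic balance (pressure-gradient force = Coriolis force):
V_g = (1/(fρ)) |∂P/∂n| = 4.38×10⁻³ / (1.05×10⁻⁴ × 1.08) = 38.7 m/s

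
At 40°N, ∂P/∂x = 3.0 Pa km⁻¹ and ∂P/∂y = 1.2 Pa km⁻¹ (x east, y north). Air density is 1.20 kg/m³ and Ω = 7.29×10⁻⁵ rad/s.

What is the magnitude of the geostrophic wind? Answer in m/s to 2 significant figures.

Coriolis parameter at 40°N:
f = 2Ω sin φ = 2 × 7.29×10⁻⁵ × sin 40° = 9.37×10⁻⁵ s⁻¹
Component geostrophic relations (x east, y north):
u_g = −(1/(fρ)) ∂P/∂y,  v_g = (1/(fρ)) ∂P/∂x
u_g = −(1.2×10⁻³)/(9.37×10⁻⁵ × 1.20) = −10.7 m/s;  v_g = (3.0×10⁻³)/(9.37×10⁻⁵ × 1.20) = 26.7 m/s
|V_g| = √(u_g² + v_g²) = 28.7 m/s

29 m/s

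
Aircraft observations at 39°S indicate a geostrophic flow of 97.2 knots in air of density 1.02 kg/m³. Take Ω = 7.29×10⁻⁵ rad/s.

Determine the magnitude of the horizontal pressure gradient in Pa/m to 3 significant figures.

4.68×10⁻³ Pa/m

Coriolis parameter at 39°S:
f = 2Ω sin φ = 2 × 7.29×10⁻⁵ × sin 39° = 9.18×10⁻⁵ s⁻¹
Wind speed in SI: 97.2 knots = 50.0 m/s
Geostrophic balance rearranged: |∂P/∂n| = f ρ V_g
|∂P/∂n| = 9.18×10⁻⁵ × 1.02 × 50.0 = 4.68×10⁻³ Pa/m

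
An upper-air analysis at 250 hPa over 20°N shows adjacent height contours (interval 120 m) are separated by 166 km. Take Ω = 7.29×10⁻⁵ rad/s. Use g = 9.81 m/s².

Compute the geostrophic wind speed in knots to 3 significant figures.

Coriolis parameter at 20°N:
f = 2Ω sin φ = 2 × 7.29×10⁻⁵ × sin 20° = 4.99×10⁻⁵ s⁻¹
Height gradient: |∂Z/∂n| = 120 m / 166000 m = 7.23×10⁻⁴
On a pressure surface, geostrophic balance gives V_g = (g/f)|∂Z/∂n|:
V_g = 9.81 × 7.23×10⁻⁴ / 4.99×10⁻⁵ = 142 m/s
Converting: 142 m/s × 1.944 = 276 knots

276 knots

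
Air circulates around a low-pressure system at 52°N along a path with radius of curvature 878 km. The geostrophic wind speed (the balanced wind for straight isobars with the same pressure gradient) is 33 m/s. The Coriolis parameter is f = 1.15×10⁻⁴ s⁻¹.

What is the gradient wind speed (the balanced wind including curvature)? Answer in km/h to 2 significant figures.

Around a low, centrifugal force acts outward with Coriolis, so pressure-gradient force balances both:
(1/ρ)|∂P/∂n| = fV + V²/R  →  V² + fR·V − fR·V_g = 0
With fR = 1.15×10⁻⁴ × 878×10³ m = 101 m/s:
V = [−fR + √((fR)² + 4 fR V_g)]/2 = [−101 + √(101² + 4×101×33)]/2 = 26.2 m/s
Subgeostrophic (V < V_g = 33 m/s), as expected around a low.
Converting: 26.2 m/s × 3.6 = 94 km/h

94 km/h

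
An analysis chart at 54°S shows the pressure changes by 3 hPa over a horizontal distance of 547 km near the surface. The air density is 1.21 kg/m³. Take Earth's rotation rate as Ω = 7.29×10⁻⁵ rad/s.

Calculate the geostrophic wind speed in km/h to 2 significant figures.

14 km/h

Coriolis parameter at 54°S:
f = 2Ω sin φ = 2 × 7.29×10⁻⁵ × sin 54° = 1.18×10⁻⁴ s⁻¹
Pressure gradient: |∂P/∂n| = 300 Pa / 547000 m = 5.48×10⁻⁴ Pa/m
Geostrophic balance (pressure-gradient force = Coriolis force):
V_g = (1/(fρ)) |∂P/∂n| = 5.48×10⁻⁴ / (1.18×10⁻⁴ × 1.21) = 3.84 m/s
Converting: 3.84 m/s × 3.6 = 14 km/h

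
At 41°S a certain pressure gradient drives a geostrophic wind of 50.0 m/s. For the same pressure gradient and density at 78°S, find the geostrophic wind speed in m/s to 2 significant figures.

With the same pressure gradient and density, V_g ∝ 1/f ∝ 1/sin φ.
V₂ = V₁ · sin φ₁ / sin φ₂ = 50.0 × sin 41° / sin 78°
V₂ = 50.0 × 0.6561/0.9781 = 34 m/s

34 m/s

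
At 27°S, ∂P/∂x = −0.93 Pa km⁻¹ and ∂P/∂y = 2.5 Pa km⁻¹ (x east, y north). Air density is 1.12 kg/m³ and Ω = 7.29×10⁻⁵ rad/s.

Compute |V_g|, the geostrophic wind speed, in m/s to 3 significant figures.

36.0 m/s

Coriolis parameter at 27°S:
f = 2Ω sin φ = 2 × 7.29×10⁻⁵ × sin 27° = 6.62×10⁻⁵ s⁻¹
In the Southern Hemisphere f is negative: f = −6.62×10⁻⁵ s⁻¹.
Component geostrophic relations (x east, y north):
u_g = −(1/(fρ)) ∂P/∂y,  v_g = (1/(fρ)) ∂P/∂x
u_g = −(2.5×10⁻³)/(−6.62×10⁻⁵ × 1.12) = 33.7 m/s;  v_g = (−0.93×10⁻³)/(−6.62×10⁻⁵ × 1.12) = 12.5 m/s
|V_g| = √(u_g² + v_g²) = 36.0 m/s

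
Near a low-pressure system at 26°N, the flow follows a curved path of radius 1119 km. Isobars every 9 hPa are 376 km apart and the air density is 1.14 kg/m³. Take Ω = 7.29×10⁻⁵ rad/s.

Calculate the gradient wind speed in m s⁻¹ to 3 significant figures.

Coriolis parameter at 26°N:
f = 2Ω sin φ = 2 × 7.29×10⁻⁵ × sin 26° = 6.39×10⁻⁵ s⁻¹
Pressure gradient: |∂P/∂n| = 900 Pa / 376000 m = 2.39×10⁻³ Pa/m
Geostrophic speed: V_g = |∂P/∂n|/(fρ) = 2.39×10⁻³/(6.39×10⁻⁵ × 1.14) = 32.9 m/s
Around a low, centrifugal force acts outward with Coriolis, so pressure-gradient force balances both:
(1/ρ)|∂P/∂n| = fV + V²/R  →  V² + fR·V − fR·V_g = 0
With fR = 6.39×10⁻⁵ × 1119×10³ m = 71.5 m/s:
V = [−fR + √((fR)² + 4 fR V_g)]/2 = [−71.5 + √(71.5² + 4×71.5×32.9)]/2 = 24.5 m/s
Subgeostrophic (V < V_g = 32.9 m/s), as expected around a low.

24.5 m s⁻¹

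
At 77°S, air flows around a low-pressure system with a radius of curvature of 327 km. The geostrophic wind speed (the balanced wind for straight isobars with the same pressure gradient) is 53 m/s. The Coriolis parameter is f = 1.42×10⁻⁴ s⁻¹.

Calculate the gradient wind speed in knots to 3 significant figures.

61.3 knots

Around a low, centrifugal force acts outward with Coriolis, so pressure-gradient force balances both:
(1/ρ)|∂P/∂n| = fV + V²/R  →  V² + fR·V − fR·V_g = 0
With fR = 1.42×10⁻⁴ × 327×10³ m = 46.4 m/s:
V = [−fR + √((fR)² + 4 fR V_g)]/2 = [−46.4 + √(46.4² + 4×46.4×53)]/2 = 31.6 m/s
Subgeostrophic (V < V_g = 53 m/s), as expected around a low.
Converting: 31.6 m/s × 1.944 = 61.3 knots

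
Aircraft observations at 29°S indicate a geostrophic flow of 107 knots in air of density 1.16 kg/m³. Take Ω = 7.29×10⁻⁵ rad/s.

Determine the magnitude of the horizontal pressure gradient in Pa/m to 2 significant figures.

Coriolis parameter at 29°S:
f = 2Ω sin φ = 2 × 7.29×10⁻⁵ × sin 29° = 7.07×10⁻⁵ s⁻¹
Wind speed in SI: 107 knots = 55.0 m/s
Geostrophic balance rearranged: |∂P/∂n| = f ρ V_g
|∂P/∂n| = 7.07×10⁻⁵ × 1.16 × 55.0 = 4.51×10⁻³ Pa/m

4.5×10⁻³ Pa/m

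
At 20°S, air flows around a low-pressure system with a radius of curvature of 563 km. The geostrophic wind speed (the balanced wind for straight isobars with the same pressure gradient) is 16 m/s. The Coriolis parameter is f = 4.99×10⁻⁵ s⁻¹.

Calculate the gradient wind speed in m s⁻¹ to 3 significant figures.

11.4 m s⁻¹

Around a low, centrifugal force acts outward with Coriolis, so pressure-gradient force balances both:
(1/ρ)|∂P/∂n| = fV + V²/R  →  V² + fR·V − fR·V_g = 0
With fR = 4.99×10⁻⁵ × 563×10³ m = 28.1 m/s:
V = [−fR + √((fR)² + 4 fR V_g)]/2 = [−28.1 + √(28.1² + 4×28.1×16)]/2 = 11.4 m/s
Subgeostrophic (V < V_g = 16 m/s), as expected around a low.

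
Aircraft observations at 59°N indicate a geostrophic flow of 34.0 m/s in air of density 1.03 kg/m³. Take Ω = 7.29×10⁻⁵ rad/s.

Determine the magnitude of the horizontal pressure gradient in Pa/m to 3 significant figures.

4.38×10⁻³ Pa/m

Coriolis parameter at 59°N:
f = 2Ω sin φ = 2 × 7.29×10⁻⁵ × sin 59° = 1.25×10⁻⁴ s⁻¹
Geostrophic balance rearranged: |∂P/∂n| = f ρ V_g
|∂P/∂n| = 1.25×10⁻⁴ × 1.03 × 34.0 = 4.38×10⁻³ Pa/m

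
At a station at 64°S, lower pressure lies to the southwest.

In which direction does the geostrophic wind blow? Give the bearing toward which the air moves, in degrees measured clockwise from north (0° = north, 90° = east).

135°

The pressure-gradient force points toward the southwest (bearing 225°).
Geostrophic balance: in the Southern Hemisphere the Coriolis force deflects motion to the left, so the geostrophic wind blows 90° to the left of the pressure-gradient force (low pressure on the right).
Rotating 225° by 90° counterclockwise gives 135° — the wind blows toward the southeast.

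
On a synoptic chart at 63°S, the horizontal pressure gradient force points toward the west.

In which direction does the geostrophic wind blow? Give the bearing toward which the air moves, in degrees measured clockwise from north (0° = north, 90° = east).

The pressure-gradient force points toward the west (bearing 270°).
Geostrophic balance: in the Southern Hemisphere the Coriolis force deflects motion to the left, so the geostrophic wind blows 90° to the left of the pressure-gradient force (low pressure on the right).
Rotating 270° by 90° counterclockwise gives 180° — the wind blows toward the south.

180°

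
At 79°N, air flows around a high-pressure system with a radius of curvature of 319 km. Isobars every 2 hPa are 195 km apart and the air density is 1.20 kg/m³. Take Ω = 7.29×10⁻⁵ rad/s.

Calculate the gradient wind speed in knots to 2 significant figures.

14 knots

Coriolis parameter at 79°N:
f = 2Ω sin φ = 2 × 7.29×10⁻⁵ × sin 79° = 1.43×10⁻⁴ s⁻¹
Pressure gradient: |∂P/∂n| = 200 Pa / 195000 m = 1.03×10⁻³ Pa/m
Geostrophic speed: V_g = |∂P/∂n|/(fρ) = 1.03×10⁻³/(1.43×10⁻⁴ × 1.20) = 5.97 m/s
Around a high, pressure-gradient force acts outward with centrifugal, so Coriolis balances both:
fV = (1/ρ)|∂P/∂n| + V²/R  →  V² − fR·V + fR·V_g = 0
With fR = 1.43×10⁻⁴ × 319×10³ m = 45.7 m/s:
V = [fR − √((fR)² − 4 fR V_g)]/2 = [45.7 − √(45.7² − 4×45.7×5.97)]/2 = 7.07 m/s
Supergeostrophic (V > V_g = 5.97 m/s), as expected around a high.
Converting: 7.07 m/s × 1.944 = 14 knots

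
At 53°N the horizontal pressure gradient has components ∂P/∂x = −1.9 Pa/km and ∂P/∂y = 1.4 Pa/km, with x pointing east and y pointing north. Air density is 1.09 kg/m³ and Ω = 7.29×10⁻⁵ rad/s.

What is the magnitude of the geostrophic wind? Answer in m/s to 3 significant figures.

18.6 m/s

Coriolis parameter at 53°N:
f = 2Ω sin φ = 2 × 7.29×10⁻⁵ × sin 53° = 1.16×10⁻⁴ s⁻¹
Component geostrophic relations (x east, y north):
u_g = −(1/(fρ)) ∂P/∂y,  v_g = (1/(fρ)) ∂P/∂x
u_g = −(1.4×10⁻³)/(1.16×10⁻⁴ × 1.09) = −11.0 m/s;  v_g = (−1.9×10⁻³)/(1.16×10⁻⁴ × 1.09) = −15.0 m/s
|V_g| = √(u_g² + v_g²) = 18.6 m/s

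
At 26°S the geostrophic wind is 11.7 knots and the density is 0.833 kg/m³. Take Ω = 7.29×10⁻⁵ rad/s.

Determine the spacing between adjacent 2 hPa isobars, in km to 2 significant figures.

620 km

Coriolis parameter at 26°S:
f = 2Ω sin φ = 2 × 7.29×10⁻⁵ × sin 26° = 6.39×10⁻⁵ s⁻¹
Wind speed in SI: 11.7 knots = 6.02 m/s
Geostrophic balance rearranged: |∂P/∂n| = f ρ V_g
|∂P/∂n| = 6.39×10⁻⁵ × 0.833 × 6.02 = 3.20×10⁻⁴ Pa/m
Isobar spacing: Δn = ΔP/|∂P/∂n| = 200 Pa / 3.20×10⁻⁴ Pa/m = 624111 m ≈ 620 km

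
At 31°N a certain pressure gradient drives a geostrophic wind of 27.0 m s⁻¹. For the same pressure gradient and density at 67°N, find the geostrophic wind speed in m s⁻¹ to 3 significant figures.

With the same pressure gradient and density, V_g ∝ 1/f ∝ 1/sin φ.
V₂ = V₁ · sin φ₁ / sin φ₂ = 27.0 × sin 31° / sin 67°
V₂ = 27.0 × 0.5150/0.9205 = 15.1 m s⁻¹

15.1 m s⁻¹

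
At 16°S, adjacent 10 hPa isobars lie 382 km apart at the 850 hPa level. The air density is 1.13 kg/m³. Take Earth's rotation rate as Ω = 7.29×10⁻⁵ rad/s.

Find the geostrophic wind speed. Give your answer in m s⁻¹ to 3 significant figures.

57.6 m s⁻¹

Coriolis parameter at 16°S:
f = 2Ω sin φ = 2 × 7.29×10⁻⁵ × sin 16° = 4.02×10⁻⁵ s⁻¹
Pressure gradient: |∂P/∂n| = 1000 Pa / 382000 m = 2.62×10⁻³ Pa/m
Geostrophic balance (pressure-gradient force = Coriolis force):
V_g = (1/(fρ)) |∂P/∂n| = 2.62×10⁻³ / (4.02×10⁻⁵ × 1.13) = 57.6 m/s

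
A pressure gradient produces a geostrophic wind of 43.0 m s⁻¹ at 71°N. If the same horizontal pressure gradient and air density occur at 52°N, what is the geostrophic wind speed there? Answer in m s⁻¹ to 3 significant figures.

With the same pressure gradient and density, V_g ∝ 1/f ∝ 1/sin φ.
V₂ = V₁ · sin φ₁ / sin φ₂ = 43.0 × sin 71° / sin 52°
V₂ = 43.0 × 0.9455/0.7880 = 51.6 m s⁻¹

51.6 m s⁻¹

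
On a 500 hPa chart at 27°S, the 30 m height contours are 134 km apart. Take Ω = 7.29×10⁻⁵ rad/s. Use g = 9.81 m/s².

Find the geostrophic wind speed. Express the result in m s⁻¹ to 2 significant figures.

Coriolis parameter at 27°S:
f = 2Ω sin φ = 2 × 7.29×10⁻⁵ × sin 27° = 6.62×10⁻⁵ s⁻¹
Height gradient: |∂Z/∂n| = 30 m / 134000 m = 2.24×10⁻⁴
On a pressure surface, geostrophic balance gives V_g = (g/f)|∂Z/∂n|:
V_g = 9.81 × 2.24×10⁻⁴ / 6.62×10⁻⁵ = 33.2 m/s

33 m s⁻¹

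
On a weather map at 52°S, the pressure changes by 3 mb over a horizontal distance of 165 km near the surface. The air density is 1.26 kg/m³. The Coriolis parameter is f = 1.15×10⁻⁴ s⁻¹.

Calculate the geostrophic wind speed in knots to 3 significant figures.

Pressure gradient: |∂P/∂n| = 300 Pa / 165000 m = 1.82×10⁻³ Pa/m
Geostrophic balance (pressure-gradient force = Coriolis force):
V_g = (1/(fρ)) |∂P/∂n| = 1.82×10⁻³ / (1.15×10⁻⁴ × 1.26) = 12.5 m/s
Converting: 12.5 m/s × 1.944 = 24.4 knots

24.4 knots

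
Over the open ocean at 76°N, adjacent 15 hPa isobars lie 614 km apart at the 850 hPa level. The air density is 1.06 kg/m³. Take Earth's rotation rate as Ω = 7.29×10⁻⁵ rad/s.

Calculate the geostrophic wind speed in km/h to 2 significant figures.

59 km/h

Coriolis parameter at 76°N:
f = 2Ω sin φ = 2 × 7.29×10⁻⁵ × sin 76° = 1.41×10⁻⁴ s⁻¹
Pressure gradient: |∂P/∂n| = 1500 Pa / 614000 m = 2.44×10⁻³ Pa/m
Geostrophic balance (pressure-gradient force = Coriolis force):
V_g = (1/(fρ)) |∂P/∂n| = 2.44×10⁻³ / (1.41×10⁻⁴ × 1.06) = 16.3 m/s
Converting: 16.3 m/s × 3.6 = 59 km/h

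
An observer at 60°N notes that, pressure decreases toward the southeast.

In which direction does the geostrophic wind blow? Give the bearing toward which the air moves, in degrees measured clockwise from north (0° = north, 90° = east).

225°

The pressure-gradient force points toward the southeast (bearing 135°).
Geostrophic balance: in the Northern Hemisphere the Coriolis force deflects motion to the right, so the geostrophic wind blows 90° to the right of the pressure-gradient force (low pressure on the left).
Rotating 135° by 90° clockwise gives 225° — the wind blows toward the southwest.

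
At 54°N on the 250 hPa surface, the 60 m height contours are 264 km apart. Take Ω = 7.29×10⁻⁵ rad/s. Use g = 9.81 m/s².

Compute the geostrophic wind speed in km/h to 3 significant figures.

68.0 km/h

Coriolis parameter at 54°N:
f = 2Ω sin φ = 2 × 7.29×10⁻⁵ × sin 54° = 1.18×10⁻⁴ s⁻¹
Height gradient: |∂Z/∂n| = 60 m / 264000 m = 2.27×10⁻⁴
On a pressure surface, geostrophic balance gives V_g = (g/f)|∂Z/∂n|:
V_g = 9.81 × 2.27×10⁻⁴ / 1.18×10⁻⁴ = 18.9 m/s
Converting: 18.9 m/s × 3.6 = 68.0 km/h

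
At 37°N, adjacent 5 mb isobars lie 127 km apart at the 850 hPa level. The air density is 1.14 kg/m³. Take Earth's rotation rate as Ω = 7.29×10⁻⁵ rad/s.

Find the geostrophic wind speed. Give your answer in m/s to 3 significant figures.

39.4 m/s

Coriolis parameter at 37°N:
f = 2Ω sin φ = 2 × 7.29×10⁻⁵ × sin 37° = 8.77×10⁻⁵ s⁻¹
Pressure gradient: |∂P/∂n| = 500 Pa / 127000 m = 3.94×10⁻³ Pa/m
Geostrophic balance (pressure-gradient force = Coriolis force):
V_g = (1/(fρ)) |∂P/∂n| = 3.94×10⁻³ / (8.77×10⁻⁵ × 1.14) = 39.4 m/s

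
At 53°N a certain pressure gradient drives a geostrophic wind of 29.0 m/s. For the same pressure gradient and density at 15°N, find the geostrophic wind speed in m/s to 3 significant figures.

89.5 m/s

With the same pressure gradient and density, V_g ∝ 1/f ∝ 1/sin φ.
V₂ = V₁ · sin φ₁ / sin φ₂ = 29.0 × sin 53° / sin 15°
V₂ = 29.0 × 0.7986/0.2588 = 89.5 m/s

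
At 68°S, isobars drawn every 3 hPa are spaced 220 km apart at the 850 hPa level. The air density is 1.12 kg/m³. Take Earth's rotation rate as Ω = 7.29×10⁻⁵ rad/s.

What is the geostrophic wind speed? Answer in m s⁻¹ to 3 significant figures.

Coriolis parameter at 68°S:
f = 2Ω sin φ = 2 × 7.29×10⁻⁵ × sin 68° = 1.35×10⁻⁴ s⁻¹
Pressure gradient: |∂P/∂n| = 300 Pa / 220000 m = 1.36×10⁻³ Pa/m
Geostrophic balance (pressure-gradient force = Coriolis force):
V_g = (1/(fρ)) |∂P/∂n| = 1.36×10⁻³ / (1.35×10⁻⁴ × 1.12) = 9.01 m/s

9.01 m s⁻¹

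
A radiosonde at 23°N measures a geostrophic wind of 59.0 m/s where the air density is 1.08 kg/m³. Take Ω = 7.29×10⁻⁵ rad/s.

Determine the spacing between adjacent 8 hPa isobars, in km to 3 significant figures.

220 km

Coriolis parameter at 23°N:
f = 2Ω sin φ = 2 × 7.29×10⁻⁵ × sin 23° = 5.70×10⁻⁵ s⁻¹
Geostrophic balance rearranged: |∂P/∂n| = f ρ V_g
|∂P/∂n| = 5.70×10⁻⁵ × 1.08 × 59.0 = 3.63×10⁻³ Pa/m
Isobar spacing: Δn = ΔP/|∂P/∂n| = 800 Pa / 3.63×10⁻³ Pa/m = 220383 m ≈ 220 km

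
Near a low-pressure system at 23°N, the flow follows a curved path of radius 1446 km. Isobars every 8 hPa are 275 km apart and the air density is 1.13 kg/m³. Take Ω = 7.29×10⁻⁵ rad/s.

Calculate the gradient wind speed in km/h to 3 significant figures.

Coriolis parameter at 23°N:
f = 2Ω sin φ = 2 × 7.29×10⁻⁵ × sin 23° = 5.70×10⁻⁵ s⁻¹
Pressure gradient: |∂P/∂n| = 800 Pa / 275000 m = 2.91×10⁻³ Pa/m
Geostrophic speed: V_g = |∂P/∂n|/(fρ) = 2.91×10⁻³/(5.70×10⁻⁵ × 1.13) = 45.2 m/s
Around a low, centrifugal force acts outward with Coriolis, so pressure-gradient force balances both:
(1/ρ)|∂P/∂n| = fV + V²/R  →  V² + fR·V − fR·V_g = 0
With fR = 5.70×10⁻⁵ × 1446×10³ m = 82.4 m/s:
V = [−fR + √((fR)² + 4 fR V_g)]/2 = [−82.4 + √(82.4² + 4×82.4×45.2)]/2 = 32.4 m/s
Subgeostrophic (V < V_g = 45.2 m/s), as expected around a low.
Converting: 32.4 m/s × 3.6 = 117 km/h

117 km/h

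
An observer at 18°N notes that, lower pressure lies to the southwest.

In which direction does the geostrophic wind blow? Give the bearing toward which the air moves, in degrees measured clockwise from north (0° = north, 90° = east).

315°

The pressure-gradient force points toward the southwest (bearing 225°).
Geostrophic balance: in the Northern Hemisphere the Coriolis force deflects motion to the right, so the geostrophic wind blows 90° to the right of the pressure-gradient force (low pressure on the left).
Rotating 225° by 90° clockwise gives 315° — the wind blows toward the northwest.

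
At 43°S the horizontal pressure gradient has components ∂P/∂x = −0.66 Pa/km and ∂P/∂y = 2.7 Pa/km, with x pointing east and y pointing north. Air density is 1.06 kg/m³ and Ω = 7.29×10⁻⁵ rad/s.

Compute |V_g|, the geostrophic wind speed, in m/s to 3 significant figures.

Coriolis parameter at 43°S:
f = 2Ω sin φ = 2 × 7.29×10⁻⁵ × sin 43° = 9.94×10⁻⁵ s⁻¹
In the Southern Hemisphere f is negative: f = −9.94×10⁻⁵ s⁻¹.
Component geostrophic relations (x east, y north):
u_g = −(1/(fρ)) ∂P/∂y,  v_g = (1/(fρ)) ∂P/∂x
u_g = −(2.7×10⁻³)/(−9.94×10⁻⁵ × 1.06) = 25.6 m/s;  v_g = (−0.66×10⁻³)/(−9.94×10⁻⁵ × 1.06) = 6.26 m/s
|V_g| = √(u_g² + v_g²) = 26.4 m/s

26.4 m/s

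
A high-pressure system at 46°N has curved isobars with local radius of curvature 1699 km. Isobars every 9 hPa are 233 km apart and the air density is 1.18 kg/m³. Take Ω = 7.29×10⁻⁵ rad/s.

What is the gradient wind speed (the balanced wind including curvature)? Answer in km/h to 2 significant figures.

Coriolis parameter at 46°N:
f = 2Ω sin φ = 2 × 7.29×10⁻⁵ × sin 46° = 1.05×10⁻⁴ s⁻¹
Pressure gradient: |∂P/∂n| = 900 Pa / 233000 m = 3.86×10⁻³ Pa/m
Geostrophic speed: V_g = |∂P/∂n|/(fρ) = 3.86×10⁻³/(1.05×10⁻⁴ × 1.18) = 31.2 m/s
Around a high, pressure-gradient force acts outward with centrifugal, so Coriolis balances both:
fV = (1/ρ)|∂P/∂n| + V²/R  →  V² − fR·V + fR·V_g = 0
With fR = 1.05×10⁻⁴ × 1699×10³ m = 178 m/s:
V = [fR − √((fR)² − 4 fR V_g)]/2 = [178 − √(178² − 4×178×31.2)]/2 = 40.3 m/s
Supergeostrophic (V > V_g = 31.2 m/s), as expected around a high.
Converting: 40.3 m/s × 3.6 = 150 km/h

150 km/h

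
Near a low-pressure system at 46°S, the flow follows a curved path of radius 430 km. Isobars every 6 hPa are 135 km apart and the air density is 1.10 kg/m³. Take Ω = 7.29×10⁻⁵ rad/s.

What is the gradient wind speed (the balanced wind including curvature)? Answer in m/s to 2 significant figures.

25 m/s

Coriolis parameter at 46°S:
f = 2Ω sin φ = 2 × 7.29×10⁻⁵ × sin 46° = 1.05×10⁻⁴ s⁻¹
Pressure gradient: |∂P/∂n| = 600 Pa / 135000 m = 4.44×10⁻³ Pa/m
Geostrophic speed: V_g = |∂P/∂n|/(fρ) = 4.44×10⁻³/(1.05×10⁻⁴ × 1.10) = 38.5 m/s
Around a low, centrifugal force acts outward with Coriolis, so pressure-gradient force balances both:
(1/ρ)|∂P/∂n| = fV + V²/R  →  V² + fR·V − fR·V_g = 0
With fR = 1.05×10⁻⁴ × 430×10³ m = 45.1 m/s:
V = [−fR + √((fR)² + 4 fR V_g)]/2 = [−45.1 + √(45.1² + 4×45.1×38.5)]/2 = 24.8 m/s
Subgeostrophic (V < V_g = 38.5 m/s), as expected around a low.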